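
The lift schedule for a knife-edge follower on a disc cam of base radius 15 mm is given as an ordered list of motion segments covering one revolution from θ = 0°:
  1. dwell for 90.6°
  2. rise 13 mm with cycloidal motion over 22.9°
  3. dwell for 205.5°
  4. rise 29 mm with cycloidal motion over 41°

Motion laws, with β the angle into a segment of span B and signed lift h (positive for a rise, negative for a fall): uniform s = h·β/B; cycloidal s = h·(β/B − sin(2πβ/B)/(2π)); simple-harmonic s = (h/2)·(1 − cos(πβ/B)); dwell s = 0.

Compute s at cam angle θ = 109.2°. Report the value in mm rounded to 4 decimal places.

seg 1 [0°–90.6°] dwell: s stays 0.0000
seg 2 [90.6°–113.5°] cycloidal, h=13: θ=109.2° here. β=18.6, B=22.9. 13·(0.8122 − sin(2π·0.8122)/(2π)) = 12.4718 → s = 12.4718

12.4718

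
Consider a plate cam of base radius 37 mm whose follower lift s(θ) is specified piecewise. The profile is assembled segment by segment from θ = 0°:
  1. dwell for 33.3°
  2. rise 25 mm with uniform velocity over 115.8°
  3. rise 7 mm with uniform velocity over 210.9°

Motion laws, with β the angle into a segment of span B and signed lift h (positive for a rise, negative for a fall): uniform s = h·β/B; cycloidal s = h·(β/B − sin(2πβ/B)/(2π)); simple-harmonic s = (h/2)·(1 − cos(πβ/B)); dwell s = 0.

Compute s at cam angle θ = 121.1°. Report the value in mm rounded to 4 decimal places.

seg 1 [0°–33.3°] dwell: s stays 0.0000
seg 2 [33.3°–149.1°] uniform, h=25: θ=121.1° here. β=87.8, B=115.8. 25·87.8/115.8 = 18.9551 → s = 18.9551

18.9551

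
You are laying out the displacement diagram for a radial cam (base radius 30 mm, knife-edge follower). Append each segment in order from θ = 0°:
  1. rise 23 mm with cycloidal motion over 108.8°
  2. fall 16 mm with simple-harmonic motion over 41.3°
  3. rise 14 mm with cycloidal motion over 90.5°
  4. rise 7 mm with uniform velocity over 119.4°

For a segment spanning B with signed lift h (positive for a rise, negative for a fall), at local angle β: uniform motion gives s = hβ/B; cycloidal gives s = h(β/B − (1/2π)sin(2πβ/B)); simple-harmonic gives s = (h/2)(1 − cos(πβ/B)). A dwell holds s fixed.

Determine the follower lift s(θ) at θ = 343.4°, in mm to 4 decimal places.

seg 1 [0°–108.8°] cycloidal, h=23: full span → s += 23 → s = 23.0000
seg 2 [108.8°–150.1°] simple-harmonic, h=-16: full span → s += -16 → s = 7.0000
seg 3 [150.1°–240.6°] cycloidal, h=14: full span → s += 14 → s = 21.0000
seg 4 [240.6°–360°] uniform, h=7: θ=343.4° here. β=102.8, B=119.4. 7·102.8/119.4 = 6.0268 → s = 27.0268

27.0268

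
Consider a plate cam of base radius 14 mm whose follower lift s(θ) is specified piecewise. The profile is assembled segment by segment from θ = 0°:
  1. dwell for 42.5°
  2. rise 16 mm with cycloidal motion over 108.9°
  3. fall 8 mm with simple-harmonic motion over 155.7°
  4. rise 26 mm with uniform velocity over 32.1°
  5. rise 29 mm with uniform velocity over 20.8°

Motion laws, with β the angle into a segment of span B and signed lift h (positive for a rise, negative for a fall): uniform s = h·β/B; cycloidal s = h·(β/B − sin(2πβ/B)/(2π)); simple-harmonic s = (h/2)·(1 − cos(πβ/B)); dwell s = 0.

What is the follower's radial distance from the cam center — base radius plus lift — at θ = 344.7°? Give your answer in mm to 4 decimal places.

seg 1 [0°–42.5°] dwell: s stays 0.0000
seg 2 [42.5°–151.4°] cycloidal, h=16: full span → s += 16 → s = 16.0000
seg 3 [151.4°–307.1°] simple-harmonic, h=-8: full span → s += -8 → s = 8.0000
seg 4 [307.1°–339.2°] uniform, h=26: full span → s += 26 → s = 34.0000
seg 5 [339.2°–360°] uniform, h=29: θ=344.7° here. β=5.5, B=20.8. 29·5.5/20.8 = 7.6683 → s = 41.6683
radial distance = base radius + s = 14 + 41.6683 = 55.6683

55.6683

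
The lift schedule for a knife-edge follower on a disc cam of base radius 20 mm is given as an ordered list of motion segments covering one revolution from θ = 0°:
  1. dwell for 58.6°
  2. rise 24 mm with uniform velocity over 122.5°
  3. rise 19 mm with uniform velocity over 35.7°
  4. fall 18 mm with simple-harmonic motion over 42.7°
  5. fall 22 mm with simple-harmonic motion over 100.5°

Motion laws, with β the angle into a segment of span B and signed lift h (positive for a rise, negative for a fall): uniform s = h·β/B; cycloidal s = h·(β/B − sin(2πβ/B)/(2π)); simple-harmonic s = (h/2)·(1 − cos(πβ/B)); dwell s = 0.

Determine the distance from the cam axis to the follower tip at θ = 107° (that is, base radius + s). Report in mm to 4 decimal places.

seg 1 [0°–58.6°] dwell: s stays 0.0000
seg 2 [58.6°–181.1°] uniform, h=24: θ=107° here. β=48.4, B=122.5. 24·48.4/122.5 = 9.4824 → s = 9.4824
radial distance = base radius + s = 20 + 9.4824 = 29.4824

29.4824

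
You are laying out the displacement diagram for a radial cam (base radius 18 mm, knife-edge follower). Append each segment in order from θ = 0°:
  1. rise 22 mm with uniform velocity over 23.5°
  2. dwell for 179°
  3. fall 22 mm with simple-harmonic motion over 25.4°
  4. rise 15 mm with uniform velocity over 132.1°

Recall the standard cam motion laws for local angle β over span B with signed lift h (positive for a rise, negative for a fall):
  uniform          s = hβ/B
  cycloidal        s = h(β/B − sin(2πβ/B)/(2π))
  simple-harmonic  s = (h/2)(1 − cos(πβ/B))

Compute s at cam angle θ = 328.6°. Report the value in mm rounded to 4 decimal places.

seg 1 [0°–23.5°] uniform, h=22: full span → s += 22 → s = 22.0000
seg 2 [23.5°–202.5°] dwell: s stays 22.0000
seg 3 [202.5°–227.9°] simple-harmonic, h=-22: full span → s += -22 → s = 0.0000
seg 4 [227.9°–360°] uniform, h=15: θ=328.6° here. β=100.7, B=132.1. 15·100.7/132.1 = 11.4345 → s = 11.4345

11.4345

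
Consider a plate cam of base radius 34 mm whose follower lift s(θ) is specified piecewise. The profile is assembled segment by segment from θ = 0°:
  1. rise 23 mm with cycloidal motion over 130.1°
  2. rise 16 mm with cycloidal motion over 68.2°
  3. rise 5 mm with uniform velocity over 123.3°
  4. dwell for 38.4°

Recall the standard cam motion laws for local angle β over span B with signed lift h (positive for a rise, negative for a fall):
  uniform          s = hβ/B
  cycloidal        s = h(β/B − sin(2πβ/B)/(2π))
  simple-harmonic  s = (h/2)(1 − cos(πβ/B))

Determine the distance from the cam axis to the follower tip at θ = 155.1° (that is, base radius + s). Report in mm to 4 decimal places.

seg 1 [0°–130.1°] cycloidal, h=23: full span → s += 23 → s = 23.0000
seg 2 [130.1°–198.3°] cycloidal, h=16: θ=155.1° here. β=25, B=68.2. 16·(0.3666 − sin(2π·0.3666)/(2π)) = 3.9717 → s = 26.9717
radial distance = base radius + s = 34 + 26.9717 = 60.9717

60.9717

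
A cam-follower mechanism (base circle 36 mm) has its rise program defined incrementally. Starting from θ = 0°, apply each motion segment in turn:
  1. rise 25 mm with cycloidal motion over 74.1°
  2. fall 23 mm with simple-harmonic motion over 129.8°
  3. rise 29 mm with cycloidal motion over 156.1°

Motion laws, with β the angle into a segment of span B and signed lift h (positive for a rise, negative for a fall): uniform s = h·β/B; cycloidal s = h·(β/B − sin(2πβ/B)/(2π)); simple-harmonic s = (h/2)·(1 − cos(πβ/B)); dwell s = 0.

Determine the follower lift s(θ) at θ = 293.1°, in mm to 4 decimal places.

seg 1 [0°–74.1°] cycloidal, h=25: full span → s += 25 → s = 25.0000
seg 2 [74.1°–203.9°] simple-harmonic, h=-23: full span → s += -23 → s = 2.0000
seg 3 [203.9°–360°] cycloidal, h=29: θ=293.1° here. β=89.2, B=156.1. 29·(0.5714 − sin(2π·0.5714)/(2π)) = 18.5740 → s = 20.5740

20.5740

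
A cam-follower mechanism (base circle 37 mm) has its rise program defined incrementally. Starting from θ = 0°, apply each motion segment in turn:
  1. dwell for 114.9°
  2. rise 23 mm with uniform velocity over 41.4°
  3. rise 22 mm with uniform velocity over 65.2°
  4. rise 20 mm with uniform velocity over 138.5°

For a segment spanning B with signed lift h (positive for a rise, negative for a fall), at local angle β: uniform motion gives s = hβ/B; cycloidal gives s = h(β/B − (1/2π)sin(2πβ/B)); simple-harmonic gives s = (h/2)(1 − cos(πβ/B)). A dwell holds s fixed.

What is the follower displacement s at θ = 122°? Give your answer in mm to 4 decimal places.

seg 1 [0°–114.9°] dwell: s stays 0.0000
seg 2 [114.9°–156.3°] uniform, h=23: θ=122° here. β=7.1, B=41.4. 23·7.1/41.4 = 3.9444 → s = 3.9444

3.9444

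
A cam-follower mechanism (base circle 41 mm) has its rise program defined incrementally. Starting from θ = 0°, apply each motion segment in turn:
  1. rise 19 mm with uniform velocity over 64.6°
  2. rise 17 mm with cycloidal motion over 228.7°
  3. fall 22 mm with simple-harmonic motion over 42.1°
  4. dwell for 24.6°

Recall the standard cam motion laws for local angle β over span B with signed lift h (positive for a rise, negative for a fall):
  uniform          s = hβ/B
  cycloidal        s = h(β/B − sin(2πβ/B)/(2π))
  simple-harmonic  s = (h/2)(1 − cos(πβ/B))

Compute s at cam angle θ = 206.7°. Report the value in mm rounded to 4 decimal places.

seg 1 [0°–64.6°] uniform, h=19: full span → s += 19 → s = 19.0000
seg 2 [64.6°–293.3°] cycloidal, h=17: θ=206.7° here. β=142.1, B=228.7. 17·(0.6213 − sin(2π·0.6213)/(2π)) = 12.4314 → s = 31.4314

31.4314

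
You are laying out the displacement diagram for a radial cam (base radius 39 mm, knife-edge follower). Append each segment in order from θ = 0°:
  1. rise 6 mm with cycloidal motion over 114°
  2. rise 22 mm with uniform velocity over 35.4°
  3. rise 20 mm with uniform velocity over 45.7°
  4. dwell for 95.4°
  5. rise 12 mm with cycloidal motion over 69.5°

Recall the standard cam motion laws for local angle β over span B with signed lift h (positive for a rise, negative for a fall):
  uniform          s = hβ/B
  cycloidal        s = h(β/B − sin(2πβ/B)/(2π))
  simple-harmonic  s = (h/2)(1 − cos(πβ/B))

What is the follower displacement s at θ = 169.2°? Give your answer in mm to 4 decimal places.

seg 1 [0°–114°] cycloidal, h=6: full span → s += 6 → s = 6.0000
seg 2 [114°–149.4°] uniform, h=22: full span → s += 22 → s = 28.0000
seg 3 [149.4°–195.1°] uniform, h=20: θ=169.2° here. β=19.8, B=45.7. 20·19.8/45.7 = 8.6652 → s = 36.6652

36.6652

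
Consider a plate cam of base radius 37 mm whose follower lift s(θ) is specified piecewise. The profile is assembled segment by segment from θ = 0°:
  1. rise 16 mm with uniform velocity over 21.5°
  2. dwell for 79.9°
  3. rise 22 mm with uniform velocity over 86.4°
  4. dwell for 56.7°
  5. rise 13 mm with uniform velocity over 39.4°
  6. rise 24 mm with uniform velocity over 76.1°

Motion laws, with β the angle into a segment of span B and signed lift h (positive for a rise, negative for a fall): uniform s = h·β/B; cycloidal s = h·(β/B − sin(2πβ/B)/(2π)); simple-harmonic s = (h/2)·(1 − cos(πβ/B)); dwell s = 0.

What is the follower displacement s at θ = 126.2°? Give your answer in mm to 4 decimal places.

seg 1 [0°–21.5°] uniform, h=16: full span → s += 16 → s = 16.0000
seg 2 [21.5°–101.4°] dwell: s stays 16.0000
seg 3 [101.4°–187.8°] uniform, h=22: θ=126.2° here. β=24.8, B=86.4. 22·24.8/86.4 = 6.3148 → s = 22.3148

22.3148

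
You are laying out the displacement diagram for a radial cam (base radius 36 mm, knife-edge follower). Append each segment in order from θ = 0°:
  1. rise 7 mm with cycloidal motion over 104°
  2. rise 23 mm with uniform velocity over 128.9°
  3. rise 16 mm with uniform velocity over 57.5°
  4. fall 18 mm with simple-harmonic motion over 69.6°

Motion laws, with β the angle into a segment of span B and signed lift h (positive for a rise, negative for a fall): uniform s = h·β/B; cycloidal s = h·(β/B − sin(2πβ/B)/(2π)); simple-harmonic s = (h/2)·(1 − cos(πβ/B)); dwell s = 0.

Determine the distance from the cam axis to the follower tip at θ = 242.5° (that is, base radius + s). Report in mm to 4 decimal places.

seg 1 [0°–104°] cycloidal, h=7: full span → s += 7 → s = 7.0000
seg 2 [104°–232.9°] uniform, h=23: full span → s += 23 → s = 30.0000
seg 3 [232.9°–290.4°] uniform, h=16: θ=242.5° here. β=9.6, B=57.5. 16·9.6/57.5 = 2.6713 → s = 32.6713
radial distance = base radius + s = 36 + 32.6713 = 68.6713

68.6713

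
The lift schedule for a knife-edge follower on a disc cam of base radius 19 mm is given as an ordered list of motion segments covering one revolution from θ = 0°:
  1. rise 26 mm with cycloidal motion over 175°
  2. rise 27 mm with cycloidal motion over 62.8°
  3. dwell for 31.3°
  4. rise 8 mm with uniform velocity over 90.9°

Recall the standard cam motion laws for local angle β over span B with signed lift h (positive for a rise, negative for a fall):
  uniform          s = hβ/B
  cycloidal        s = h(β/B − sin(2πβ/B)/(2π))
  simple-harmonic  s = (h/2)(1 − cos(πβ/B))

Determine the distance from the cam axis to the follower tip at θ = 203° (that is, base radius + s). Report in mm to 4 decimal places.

seg 1 [0°–175°] cycloidal, h=26: full span → s += 26 → s = 26.0000
seg 2 [175°–237.8°] cycloidal, h=27: θ=203° here. β=28, B=62.8. 27·(0.4459 − sin(2π·0.4459)/(2π)) = 10.6045 → s = 36.6045
radial distance = base radius + s = 19 + 36.6045 = 55.6045

55.6045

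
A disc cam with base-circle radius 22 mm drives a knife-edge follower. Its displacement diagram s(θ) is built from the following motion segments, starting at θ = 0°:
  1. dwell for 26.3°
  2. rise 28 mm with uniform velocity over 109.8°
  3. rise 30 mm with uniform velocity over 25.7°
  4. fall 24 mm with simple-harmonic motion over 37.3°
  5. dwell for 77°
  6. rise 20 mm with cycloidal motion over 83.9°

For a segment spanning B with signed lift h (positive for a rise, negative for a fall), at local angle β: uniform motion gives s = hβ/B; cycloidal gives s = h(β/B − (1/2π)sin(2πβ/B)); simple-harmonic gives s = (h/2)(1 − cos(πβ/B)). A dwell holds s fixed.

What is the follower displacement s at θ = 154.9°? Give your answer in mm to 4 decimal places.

seg 1 [0°–26.3°] dwell: s stays 0.0000
seg 2 [26.3°–136.1°] uniform, h=28: full span → s += 28 → s = 28.0000
seg 3 [136.1°–161.8°] uniform, h=30: θ=154.9° here. β=18.8, B=25.7. 30·18.8/25.7 = 21.9455 → s = 49.9455

49.9455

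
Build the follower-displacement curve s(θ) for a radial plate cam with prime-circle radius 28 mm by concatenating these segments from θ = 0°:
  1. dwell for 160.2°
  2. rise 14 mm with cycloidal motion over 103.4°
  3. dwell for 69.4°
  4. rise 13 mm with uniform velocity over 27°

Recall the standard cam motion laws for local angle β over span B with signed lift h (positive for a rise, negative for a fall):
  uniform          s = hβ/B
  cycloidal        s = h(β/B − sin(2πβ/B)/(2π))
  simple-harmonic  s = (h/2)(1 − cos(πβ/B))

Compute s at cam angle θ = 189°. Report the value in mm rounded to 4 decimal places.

seg 1 [0°–160.2°] dwell: s stays 0.0000
seg 2 [160.2°–263.6°] cycloidal, h=14: θ=189° here. β=28.8, B=103.4. 14·(0.2785 − sin(2π·0.2785)/(2π)) = 1.7070 → s = 1.7070

1.7070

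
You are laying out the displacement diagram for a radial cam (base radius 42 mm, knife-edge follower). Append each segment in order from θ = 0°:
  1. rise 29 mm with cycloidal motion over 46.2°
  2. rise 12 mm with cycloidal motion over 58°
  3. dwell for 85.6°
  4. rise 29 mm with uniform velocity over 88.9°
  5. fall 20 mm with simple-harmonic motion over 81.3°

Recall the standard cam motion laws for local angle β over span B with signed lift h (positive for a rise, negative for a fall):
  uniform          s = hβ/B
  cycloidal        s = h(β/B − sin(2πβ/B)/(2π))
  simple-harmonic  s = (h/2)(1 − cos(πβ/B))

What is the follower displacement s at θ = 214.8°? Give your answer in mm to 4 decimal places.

seg 1 [0°–46.2°] cycloidal, h=29: full span → s += 29 → s = 29.0000
seg 2 [46.2°–104.2°] cycloidal, h=12: full span → s += 12 → s = 41.0000
seg 3 [104.2°–189.8°] dwell: s stays 41.0000
seg 4 [189.8°–278.7°] uniform, h=29: θ=214.8° here. β=25, B=88.9. 29·25/88.9 = 8.1552 → s = 49.1552

49.1552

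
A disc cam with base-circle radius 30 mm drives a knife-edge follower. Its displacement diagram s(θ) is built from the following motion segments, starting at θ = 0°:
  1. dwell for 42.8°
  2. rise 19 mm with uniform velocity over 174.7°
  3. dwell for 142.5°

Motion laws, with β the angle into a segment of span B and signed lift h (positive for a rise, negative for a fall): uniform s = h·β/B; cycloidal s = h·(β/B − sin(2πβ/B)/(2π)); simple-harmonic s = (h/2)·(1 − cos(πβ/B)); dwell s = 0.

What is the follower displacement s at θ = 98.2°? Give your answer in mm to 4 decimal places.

seg 1 [0°–42.8°] dwell: s stays 0.0000
seg 2 [42.8°–217.5°] uniform, h=19: θ=98.2° here. β=55.4, B=174.7. 19·55.4/174.7 = 6.0252 → s = 6.0252

6.0252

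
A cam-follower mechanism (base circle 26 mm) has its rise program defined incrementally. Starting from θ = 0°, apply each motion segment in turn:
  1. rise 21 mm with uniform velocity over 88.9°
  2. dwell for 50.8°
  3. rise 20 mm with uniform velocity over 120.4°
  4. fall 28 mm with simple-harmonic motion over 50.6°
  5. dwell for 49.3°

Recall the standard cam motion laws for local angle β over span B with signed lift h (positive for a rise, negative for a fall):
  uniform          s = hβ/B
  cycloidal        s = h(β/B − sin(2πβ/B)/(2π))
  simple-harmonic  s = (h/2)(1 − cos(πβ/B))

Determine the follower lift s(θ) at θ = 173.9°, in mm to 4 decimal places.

seg 1 [0°–88.9°] uniform, h=21: full span → s += 21 → s = 21.0000
seg 2 [88.9°–139.7°] dwell: s stays 21.0000
seg 3 [139.7°–260.1°] uniform, h=20: θ=173.9° here. β=34.2, B=120.4. 20·34.2/120.4 = 5.6811 → s = 26.6811

26.6811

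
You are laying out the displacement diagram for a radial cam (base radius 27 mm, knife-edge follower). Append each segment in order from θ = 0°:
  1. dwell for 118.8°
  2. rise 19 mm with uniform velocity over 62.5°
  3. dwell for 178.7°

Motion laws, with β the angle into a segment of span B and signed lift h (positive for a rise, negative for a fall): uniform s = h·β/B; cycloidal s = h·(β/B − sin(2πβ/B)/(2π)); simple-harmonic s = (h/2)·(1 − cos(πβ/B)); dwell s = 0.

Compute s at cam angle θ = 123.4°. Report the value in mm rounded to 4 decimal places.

seg 1 [0°–118.8°] dwell: s stays 0.0000
seg 2 [118.8°–181.3°] uniform, h=19: θ=123.4° here. β=4.6, B=62.5. 19·4.6/62.5 = 1.3984 → s = 1.3984

1.3984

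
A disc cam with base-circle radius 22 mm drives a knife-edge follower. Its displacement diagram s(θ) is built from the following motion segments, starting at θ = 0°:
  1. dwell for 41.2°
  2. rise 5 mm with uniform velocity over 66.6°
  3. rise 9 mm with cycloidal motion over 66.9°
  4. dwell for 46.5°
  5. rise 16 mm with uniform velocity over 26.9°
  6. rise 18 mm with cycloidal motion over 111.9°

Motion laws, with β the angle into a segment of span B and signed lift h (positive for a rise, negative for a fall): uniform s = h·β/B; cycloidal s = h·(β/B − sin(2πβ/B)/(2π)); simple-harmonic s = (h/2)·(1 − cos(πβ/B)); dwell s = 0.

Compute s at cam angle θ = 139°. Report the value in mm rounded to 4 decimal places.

seg 1 [0°–41.2°] dwell: s stays 0.0000
seg 2 [41.2°–107.8°] uniform, h=5: full span → s += 5 → s = 5.0000
seg 3 [107.8°–174.7°] cycloidal, h=9: θ=139° here. β=31.2, B=66.9. 9·(0.4664 − sin(2π·0.4664)/(2π)) = 3.8969 → s = 8.8969

8.8969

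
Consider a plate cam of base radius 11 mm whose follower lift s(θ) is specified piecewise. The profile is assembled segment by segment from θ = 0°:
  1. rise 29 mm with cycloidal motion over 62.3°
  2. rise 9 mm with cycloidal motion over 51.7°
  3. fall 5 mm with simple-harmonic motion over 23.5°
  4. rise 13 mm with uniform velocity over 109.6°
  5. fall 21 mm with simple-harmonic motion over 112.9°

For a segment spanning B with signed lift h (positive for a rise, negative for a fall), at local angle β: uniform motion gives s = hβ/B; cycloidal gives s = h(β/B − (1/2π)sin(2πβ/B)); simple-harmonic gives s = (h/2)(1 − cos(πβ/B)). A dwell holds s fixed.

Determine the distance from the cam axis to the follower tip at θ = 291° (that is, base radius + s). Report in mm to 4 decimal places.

seg 1 [0°–62.3°] cycloidal, h=29: full span → s += 29 → s = 29.0000
seg 2 [62.3°–114°] cycloidal, h=9: full span → s += 9 → s = 38.0000
seg 3 [114°–137.5°] simple-harmonic, h=-5: full span → s += -5 → s = 33.0000
seg 4 [137.5°–247.1°] uniform, h=13: full span → s += 13 → s = 46.0000
seg 5 [247.1°–360°] simple-harmonic, h=-21: θ=291° here. β=43.9, B=112.9. -21/2·(1 − cos(π·0.3888)) = -6.9073 → s = 39.0927
radial distance = base radius + s = 11 + 39.0927 = 50.0927

50.0927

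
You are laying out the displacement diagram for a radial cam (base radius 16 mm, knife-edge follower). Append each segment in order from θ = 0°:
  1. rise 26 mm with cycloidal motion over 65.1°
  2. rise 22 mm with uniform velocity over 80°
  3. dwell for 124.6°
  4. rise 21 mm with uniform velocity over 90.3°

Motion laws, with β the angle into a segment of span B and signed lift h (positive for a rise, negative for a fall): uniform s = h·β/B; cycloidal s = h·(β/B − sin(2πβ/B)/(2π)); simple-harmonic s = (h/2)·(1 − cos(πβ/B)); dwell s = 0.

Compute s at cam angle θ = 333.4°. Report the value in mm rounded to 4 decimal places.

seg 1 [0°–65.1°] cycloidal, h=26: full span → s += 26 → s = 26.0000
seg 2 [65.1°–145.1°] uniform, h=22: full span → s += 22 → s = 48.0000
seg 3 [145.1°–269.7°] dwell: s stays 48.0000
seg 4 [269.7°–360°] uniform, h=21: θ=333.4° here. β=63.7, B=90.3. 21·63.7/90.3 = 14.8140 → s = 62.8140

62.8140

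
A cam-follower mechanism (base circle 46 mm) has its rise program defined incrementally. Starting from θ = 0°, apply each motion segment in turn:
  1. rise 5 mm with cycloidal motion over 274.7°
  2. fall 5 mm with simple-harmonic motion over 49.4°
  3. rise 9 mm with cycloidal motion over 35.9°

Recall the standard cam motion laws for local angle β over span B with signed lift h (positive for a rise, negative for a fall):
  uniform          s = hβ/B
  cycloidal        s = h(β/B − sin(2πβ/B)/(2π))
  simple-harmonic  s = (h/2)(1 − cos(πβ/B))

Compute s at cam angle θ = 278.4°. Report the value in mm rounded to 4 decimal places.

seg 1 [0°–274.7°] cycloidal, h=5: full span → s += 5 → s = 5.0000
seg 2 [274.7°–324.1°] simple-harmonic, h=-5: θ=278.4° here. β=3.7, B=49.4. -5/2·(1 − cos(π·0.0749)) = -0.0689 → s = 4.9311

4.9311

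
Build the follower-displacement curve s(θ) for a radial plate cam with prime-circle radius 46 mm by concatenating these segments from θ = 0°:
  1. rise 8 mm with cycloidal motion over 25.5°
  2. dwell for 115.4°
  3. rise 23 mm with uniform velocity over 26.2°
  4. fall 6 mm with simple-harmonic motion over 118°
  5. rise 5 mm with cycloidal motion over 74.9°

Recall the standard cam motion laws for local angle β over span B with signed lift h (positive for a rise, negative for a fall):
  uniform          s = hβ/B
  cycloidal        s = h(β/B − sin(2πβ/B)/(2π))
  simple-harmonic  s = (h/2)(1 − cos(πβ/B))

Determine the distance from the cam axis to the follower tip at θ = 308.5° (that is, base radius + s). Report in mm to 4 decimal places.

seg 1 [0°–25.5°] cycloidal, h=8: full span → s += 8 → s = 8.0000
seg 2 [25.5°–140.9°] dwell: s stays 8.0000
seg 3 [140.9°–167.1°] uniform, h=23: full span → s += 23 → s = 31.0000
seg 4 [167.1°–285.1°] simple-harmonic, h=-6: full span → s += -6 → s = 25.0000
seg 5 [285.1°–360°] cycloidal, h=5: θ=308.5° here. β=23.4, B=74.9. 5·(0.3124 − sin(2π·0.3124)/(2π)) = 0.8267 → s = 25.8267
radial distance = base radius + s = 46 + 25.8267 = 71.8267

71.8267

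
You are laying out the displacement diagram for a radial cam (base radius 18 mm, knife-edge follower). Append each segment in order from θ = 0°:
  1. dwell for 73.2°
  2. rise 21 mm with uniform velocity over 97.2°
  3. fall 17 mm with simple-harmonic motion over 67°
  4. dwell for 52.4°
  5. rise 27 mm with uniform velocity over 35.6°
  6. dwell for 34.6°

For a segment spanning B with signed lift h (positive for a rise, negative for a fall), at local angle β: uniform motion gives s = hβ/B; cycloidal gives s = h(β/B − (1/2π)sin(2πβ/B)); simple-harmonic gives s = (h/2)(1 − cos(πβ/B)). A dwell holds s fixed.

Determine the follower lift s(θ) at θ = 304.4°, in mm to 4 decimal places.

seg 1 [0°–73.2°] dwell: s stays 0.0000
seg 2 [73.2°–170.4°] uniform, h=21: full span → s += 21 → s = 21.0000
seg 3 [170.4°–237.4°] simple-harmonic, h=-17: full span → s += -17 → s = 4.0000
seg 4 [237.4°–289.8°] dwell: s stays 4.0000
seg 5 [289.8°–325.4°] uniform, h=27: θ=304.4° here. β=14.6, B=35.6. 27·14.6/35.6 = 11.0730 → s = 15.0730

15.0730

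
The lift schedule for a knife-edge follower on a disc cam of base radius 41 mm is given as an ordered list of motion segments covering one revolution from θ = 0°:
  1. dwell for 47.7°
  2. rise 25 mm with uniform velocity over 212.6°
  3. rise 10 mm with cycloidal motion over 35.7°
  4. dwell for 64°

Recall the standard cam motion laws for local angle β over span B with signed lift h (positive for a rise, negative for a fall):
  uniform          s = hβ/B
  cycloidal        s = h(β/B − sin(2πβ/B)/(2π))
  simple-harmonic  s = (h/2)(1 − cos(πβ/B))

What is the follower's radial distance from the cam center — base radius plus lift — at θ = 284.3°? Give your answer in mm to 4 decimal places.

seg 1 [0°–47.7°] dwell: s stays 0.0000
seg 2 [47.7°–260.3°] uniform, h=25: full span → s += 25 → s = 25.0000
seg 3 [260.3°–296°] cycloidal, h=10: θ=284.3° here. β=24, B=35.7. 10·(0.6723 − sin(2π·0.6723)/(2π)) = 8.1282 → s = 33.1282
radial distance = base radius + s = 41 + 33.1282 = 74.1282

74.1282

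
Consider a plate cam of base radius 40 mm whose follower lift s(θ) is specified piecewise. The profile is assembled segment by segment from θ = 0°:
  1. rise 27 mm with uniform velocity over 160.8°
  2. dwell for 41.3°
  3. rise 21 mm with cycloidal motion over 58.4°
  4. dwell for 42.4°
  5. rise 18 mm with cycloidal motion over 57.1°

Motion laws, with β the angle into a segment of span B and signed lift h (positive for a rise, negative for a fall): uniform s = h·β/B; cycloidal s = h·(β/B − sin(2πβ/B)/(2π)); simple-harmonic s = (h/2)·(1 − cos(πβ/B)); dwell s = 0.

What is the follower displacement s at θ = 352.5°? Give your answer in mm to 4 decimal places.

seg 1 [0°–160.8°] uniform, h=27: full span → s += 27 → s = 27.0000
seg 2 [160.8°–202.1°] dwell: s stays 27.0000
seg 3 [202.1°–260.5°] cycloidal, h=21: full span → s += 21 → s = 48.0000
seg 4 [260.5°–302.9°] dwell: s stays 48.0000
seg 5 [302.9°–360°] cycloidal, h=18: θ=352.5° here. β=49.6, B=57.1. 18·(0.8687 − sin(2π·0.8687)/(2π)) = 17.7406 → s = 65.7406

65.7406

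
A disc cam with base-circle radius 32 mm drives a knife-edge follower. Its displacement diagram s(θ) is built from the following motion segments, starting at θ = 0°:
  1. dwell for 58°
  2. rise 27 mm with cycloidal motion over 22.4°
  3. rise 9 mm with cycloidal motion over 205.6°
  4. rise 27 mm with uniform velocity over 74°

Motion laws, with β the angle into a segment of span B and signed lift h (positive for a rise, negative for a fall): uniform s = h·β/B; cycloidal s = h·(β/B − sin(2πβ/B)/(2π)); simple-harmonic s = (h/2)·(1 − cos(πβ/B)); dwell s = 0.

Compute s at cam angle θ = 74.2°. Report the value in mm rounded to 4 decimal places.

seg 1 [0°–58°] dwell: s stays 0.0000
seg 2 [58°–80.4°] cycloidal, h=27: θ=74.2° here. β=16.2, B=22.4. 27·(0.7232 − sin(2π·0.7232)/(2π)) = 23.7633 → s = 23.7633

23.7633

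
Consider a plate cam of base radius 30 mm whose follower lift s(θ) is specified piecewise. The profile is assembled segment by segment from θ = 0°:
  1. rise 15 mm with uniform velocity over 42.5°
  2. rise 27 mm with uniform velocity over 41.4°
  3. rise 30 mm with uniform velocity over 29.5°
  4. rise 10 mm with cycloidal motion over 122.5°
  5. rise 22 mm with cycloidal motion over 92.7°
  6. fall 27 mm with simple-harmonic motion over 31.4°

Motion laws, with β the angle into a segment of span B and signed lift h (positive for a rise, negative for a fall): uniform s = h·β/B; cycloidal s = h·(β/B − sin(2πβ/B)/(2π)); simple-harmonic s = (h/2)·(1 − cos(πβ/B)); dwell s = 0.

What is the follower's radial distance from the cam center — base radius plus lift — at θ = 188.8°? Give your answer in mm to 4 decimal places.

seg 1 [0°–42.5°] uniform, h=15: full span → s += 15 → s = 15.0000
seg 2 [42.5°–83.9°] uniform, h=27: full span → s += 27 → s = 42.0000
seg 3 [83.9°–113.4°] uniform, h=30: full span → s += 30 → s = 72.0000
seg 4 [113.4°–235.9°] cycloidal, h=10: θ=188.8° here. β=75.4, B=122.5. 10·(0.6155 − sin(2π·0.6155)/(2π)) = 7.2114 → s = 79.2114
radial distance = base radius + s = 30 + 79.2114 = 109.2114

109.2114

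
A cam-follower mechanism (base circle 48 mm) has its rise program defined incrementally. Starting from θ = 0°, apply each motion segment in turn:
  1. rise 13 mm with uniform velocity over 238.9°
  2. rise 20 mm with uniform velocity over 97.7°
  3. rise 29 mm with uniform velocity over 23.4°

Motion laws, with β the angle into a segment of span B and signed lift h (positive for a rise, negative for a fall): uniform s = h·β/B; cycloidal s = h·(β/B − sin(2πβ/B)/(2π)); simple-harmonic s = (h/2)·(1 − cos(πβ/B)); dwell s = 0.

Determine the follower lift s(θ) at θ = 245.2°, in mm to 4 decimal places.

seg 1 [0°–238.9°] uniform, h=13: full span → s += 13 → s = 13.0000
seg 2 [238.9°–336.6°] uniform, h=20: θ=245.2° here. β=6.3, B=97.7. 20·6.3/97.7 = 1.2897 → s = 14.2897

14.2897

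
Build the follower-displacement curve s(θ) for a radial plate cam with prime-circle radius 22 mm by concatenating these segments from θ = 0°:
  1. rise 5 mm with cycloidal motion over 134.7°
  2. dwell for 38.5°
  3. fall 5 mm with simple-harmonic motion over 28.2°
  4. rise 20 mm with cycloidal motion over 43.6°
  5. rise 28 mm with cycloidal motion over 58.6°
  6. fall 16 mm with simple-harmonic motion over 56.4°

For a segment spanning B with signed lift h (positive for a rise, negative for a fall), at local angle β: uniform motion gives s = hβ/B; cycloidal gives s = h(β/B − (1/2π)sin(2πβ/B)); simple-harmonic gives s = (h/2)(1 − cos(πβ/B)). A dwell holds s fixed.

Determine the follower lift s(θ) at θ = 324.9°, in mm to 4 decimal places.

seg 1 [0°–134.7°] cycloidal, h=5: full span → s += 5 → s = 5.0000
seg 2 [134.7°–173.2°] dwell: s stays 5.0000
seg 3 [173.2°–201.4°] simple-harmonic, h=-5: full span → s += -5 → s = 0.0000
seg 4 [201.4°–245°] cycloidal, h=20: full span → s += 20 → s = 20.0000
seg 5 [245°–303.6°] cycloidal, h=28: full span → s += 28 → s = 48.0000
seg 6 [303.6°–360°] simple-harmonic, h=-16: θ=324.9° here. β=21.3, B=56.4. -16/2·(1 − cos(π·0.3777)) = -5.0004 → s = 42.9996

42.9996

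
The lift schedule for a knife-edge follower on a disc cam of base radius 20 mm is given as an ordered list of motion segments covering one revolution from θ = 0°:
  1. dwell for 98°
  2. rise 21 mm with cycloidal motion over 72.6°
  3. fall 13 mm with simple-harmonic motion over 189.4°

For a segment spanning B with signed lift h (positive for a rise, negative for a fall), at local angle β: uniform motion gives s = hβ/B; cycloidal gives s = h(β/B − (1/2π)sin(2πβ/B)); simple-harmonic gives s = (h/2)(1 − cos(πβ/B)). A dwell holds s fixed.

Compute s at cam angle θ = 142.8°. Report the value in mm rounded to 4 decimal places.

seg 1 [0°–98°] dwell: s stays 0.0000
seg 2 [98°–170.6°] cycloidal, h=21: θ=142.8° here. β=44.8, B=72.6. 21·(0.6171 − sin(2π·0.6171)/(2π)) = 15.2015 → s = 15.2015

15.2015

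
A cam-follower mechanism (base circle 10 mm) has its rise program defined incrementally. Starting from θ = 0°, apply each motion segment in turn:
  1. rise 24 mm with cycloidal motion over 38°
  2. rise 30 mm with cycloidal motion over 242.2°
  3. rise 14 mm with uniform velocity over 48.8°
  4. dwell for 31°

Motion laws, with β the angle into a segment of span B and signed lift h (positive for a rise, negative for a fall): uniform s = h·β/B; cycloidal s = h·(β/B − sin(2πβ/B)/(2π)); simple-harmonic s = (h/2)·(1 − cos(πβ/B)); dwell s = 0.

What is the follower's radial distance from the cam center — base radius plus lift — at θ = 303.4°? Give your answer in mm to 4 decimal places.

seg 1 [0°–38°] cycloidal, h=24: full span → s += 24 → s = 24.0000
seg 2 [38°–280.2°] cycloidal, h=30: full span → s += 30 → s = 54.0000
seg 3 [280.2°–329°] uniform, h=14: θ=303.4° here. β=23.2, B=48.8. 14·23.2/48.8 = 6.6557 → s = 60.6557
radial distance = base radius + s = 10 + 60.6557 = 70.6557

70.6557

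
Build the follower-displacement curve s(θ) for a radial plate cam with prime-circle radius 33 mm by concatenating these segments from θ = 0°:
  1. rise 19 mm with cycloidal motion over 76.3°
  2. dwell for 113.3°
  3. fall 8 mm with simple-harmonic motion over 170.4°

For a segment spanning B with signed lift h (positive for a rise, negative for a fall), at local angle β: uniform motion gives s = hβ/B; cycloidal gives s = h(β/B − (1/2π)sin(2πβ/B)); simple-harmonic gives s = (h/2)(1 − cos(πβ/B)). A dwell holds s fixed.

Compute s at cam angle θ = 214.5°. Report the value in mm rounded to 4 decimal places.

seg 1 [0°–76.3°] cycloidal, h=19: full span → s += 19 → s = 19.0000
seg 2 [76.3°–189.6°] dwell: s stays 19.0000
seg 3 [189.6°–360°] simple-harmonic, h=-8: θ=214.5° here. β=24.9, B=170.4. -8/2·(1 − cos(π·0.1461)) = -0.4141 → s = 18.5859

18.5859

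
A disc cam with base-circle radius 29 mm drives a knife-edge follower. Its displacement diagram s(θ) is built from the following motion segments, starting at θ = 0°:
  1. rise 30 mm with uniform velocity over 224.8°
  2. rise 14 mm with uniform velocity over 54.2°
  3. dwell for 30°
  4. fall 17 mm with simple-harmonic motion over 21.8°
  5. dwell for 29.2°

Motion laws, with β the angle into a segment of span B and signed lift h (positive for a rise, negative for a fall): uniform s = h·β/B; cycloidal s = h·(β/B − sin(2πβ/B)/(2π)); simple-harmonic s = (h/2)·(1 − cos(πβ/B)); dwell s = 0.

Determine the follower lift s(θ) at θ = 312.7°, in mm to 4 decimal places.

seg 1 [0°–224.8°] uniform, h=30: full span → s += 30 → s = 30.0000
seg 2 [224.8°–279°] uniform, h=14: full span → s += 14 → s = 44.0000
seg 3 [279°–309°] dwell: s stays 44.0000
seg 4 [309°–330.8°] simple-harmonic, h=-17: θ=312.7° here. β=3.7, B=21.8. -17/2·(1 − cos(π·0.1697)) = -1.1800 → s = 42.8200

42.8200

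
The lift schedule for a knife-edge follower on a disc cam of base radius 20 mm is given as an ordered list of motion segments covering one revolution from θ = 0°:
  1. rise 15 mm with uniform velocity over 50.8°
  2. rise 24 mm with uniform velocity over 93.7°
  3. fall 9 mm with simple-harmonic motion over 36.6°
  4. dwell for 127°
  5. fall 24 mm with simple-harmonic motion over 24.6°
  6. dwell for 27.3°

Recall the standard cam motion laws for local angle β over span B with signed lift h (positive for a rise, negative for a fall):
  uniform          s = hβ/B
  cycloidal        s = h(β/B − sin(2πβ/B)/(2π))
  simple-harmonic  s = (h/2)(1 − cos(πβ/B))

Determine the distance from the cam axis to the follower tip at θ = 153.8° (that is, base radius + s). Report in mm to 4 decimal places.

seg 1 [0°–50.8°] uniform, h=15: full span → s += 15 → s = 15.0000
seg 2 [50.8°–144.5°] uniform, h=24: full span → s += 24 → s = 39.0000
seg 3 [144.5°–181.1°] simple-harmonic, h=-9: θ=153.8° here. β=9.3, B=36.6. -9/2·(1 − cos(π·0.2541)) = -1.3593 → s = 37.6407
radial distance = base radius + s = 20 + 37.6407 = 57.6407

57.6407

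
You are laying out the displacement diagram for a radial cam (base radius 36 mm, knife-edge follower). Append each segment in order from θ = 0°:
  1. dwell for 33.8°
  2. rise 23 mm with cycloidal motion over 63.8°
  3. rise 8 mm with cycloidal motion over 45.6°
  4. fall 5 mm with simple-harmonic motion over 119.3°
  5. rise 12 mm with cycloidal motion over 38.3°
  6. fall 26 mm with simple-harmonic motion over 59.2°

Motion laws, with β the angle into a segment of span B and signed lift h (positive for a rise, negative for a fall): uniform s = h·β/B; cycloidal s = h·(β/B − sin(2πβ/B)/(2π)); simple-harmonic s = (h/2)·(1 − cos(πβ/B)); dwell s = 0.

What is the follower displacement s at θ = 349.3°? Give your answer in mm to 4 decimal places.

seg 1 [0°–33.8°] dwell: s stays 0.0000
seg 2 [33.8°–97.6°] cycloidal, h=23: full span → s += 23 → s = 23.0000
seg 3 [97.6°–143.2°] cycloidal, h=8: full span → s += 8 → s = 31.0000
seg 4 [143.2°–262.5°] simple-harmonic, h=-5: full span → s += -5 → s = 26.0000
seg 5 [262.5°–300.8°] cycloidal, h=12: full span → s += 12 → s = 38.0000
seg 6 [300.8°–360°] simple-harmonic, h=-26: θ=349.3° here. β=48.5, B=59.2. -26/2·(1 − cos(π·0.8193)) = -23.9600 → s = 14.0400

14.0400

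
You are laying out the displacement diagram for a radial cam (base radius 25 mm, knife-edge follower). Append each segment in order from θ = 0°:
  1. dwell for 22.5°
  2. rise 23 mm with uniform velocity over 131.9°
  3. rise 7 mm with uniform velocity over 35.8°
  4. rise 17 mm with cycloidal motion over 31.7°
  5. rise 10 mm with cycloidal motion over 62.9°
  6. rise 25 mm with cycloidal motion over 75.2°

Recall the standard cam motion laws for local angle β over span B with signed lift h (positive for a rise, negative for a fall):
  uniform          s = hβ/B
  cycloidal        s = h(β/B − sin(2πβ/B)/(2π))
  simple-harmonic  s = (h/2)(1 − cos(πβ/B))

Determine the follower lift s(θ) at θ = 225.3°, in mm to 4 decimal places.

seg 1 [0°–22.5°] dwell: s stays 0.0000
seg 2 [22.5°–154.4°] uniform, h=23: full span → s += 23 → s = 23.0000
seg 3 [154.4°–190.2°] uniform, h=7: full span → s += 7 → s = 30.0000
seg 4 [190.2°–221.9°] cycloidal, h=17: full span → s += 17 → s = 47.0000
seg 5 [221.9°–284.8°] cycloidal, h=10: θ=225.3° here. β=3.4, B=62.9. 10·(0.0541 − sin(2π·0.0541)/(2π)) = 0.0103 → s = 47.0103

47.0103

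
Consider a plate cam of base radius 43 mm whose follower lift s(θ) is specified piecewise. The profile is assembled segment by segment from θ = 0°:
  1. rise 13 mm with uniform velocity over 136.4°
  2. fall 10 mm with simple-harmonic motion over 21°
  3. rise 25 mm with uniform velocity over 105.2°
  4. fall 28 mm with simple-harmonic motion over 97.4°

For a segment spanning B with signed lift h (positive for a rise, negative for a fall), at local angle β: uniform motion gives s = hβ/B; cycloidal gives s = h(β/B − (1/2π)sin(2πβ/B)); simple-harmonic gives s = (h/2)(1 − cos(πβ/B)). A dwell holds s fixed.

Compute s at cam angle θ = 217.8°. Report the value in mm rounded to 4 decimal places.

seg 1 [0°–136.4°] uniform, h=13: full span → s += 13 → s = 13.0000
seg 2 [136.4°–157.4°] simple-harmonic, h=-10: full span → s += -10 → s = 3.0000
seg 3 [157.4°–262.6°] uniform, h=25: θ=217.8° here. β=60.4, B=105.2. 25·60.4/105.2 = 14.3536 → s = 17.3536

17.3536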